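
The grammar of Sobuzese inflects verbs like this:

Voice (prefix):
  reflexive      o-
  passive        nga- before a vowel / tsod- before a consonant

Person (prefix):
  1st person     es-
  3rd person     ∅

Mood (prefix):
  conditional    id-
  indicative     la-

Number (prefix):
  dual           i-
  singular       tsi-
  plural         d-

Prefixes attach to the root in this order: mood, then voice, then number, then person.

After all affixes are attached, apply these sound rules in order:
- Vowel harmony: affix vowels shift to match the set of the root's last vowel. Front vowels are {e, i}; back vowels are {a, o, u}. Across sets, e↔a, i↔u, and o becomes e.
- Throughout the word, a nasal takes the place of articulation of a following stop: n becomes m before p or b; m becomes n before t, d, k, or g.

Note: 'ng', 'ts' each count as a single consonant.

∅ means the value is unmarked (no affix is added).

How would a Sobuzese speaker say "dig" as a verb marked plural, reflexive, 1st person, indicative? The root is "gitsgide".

esdelegitsgide

Attach mood indicative la- → lagitsgide.
Attach voice reflexive o- → olagitsgide.
Attach number plural d- → dolagitsgide.
Attach person 1st person es- → esdolagitsgide.
Apply vowel harmony: esdolagitsgide → esdelegitsgide.
Nasal assimilation: no change.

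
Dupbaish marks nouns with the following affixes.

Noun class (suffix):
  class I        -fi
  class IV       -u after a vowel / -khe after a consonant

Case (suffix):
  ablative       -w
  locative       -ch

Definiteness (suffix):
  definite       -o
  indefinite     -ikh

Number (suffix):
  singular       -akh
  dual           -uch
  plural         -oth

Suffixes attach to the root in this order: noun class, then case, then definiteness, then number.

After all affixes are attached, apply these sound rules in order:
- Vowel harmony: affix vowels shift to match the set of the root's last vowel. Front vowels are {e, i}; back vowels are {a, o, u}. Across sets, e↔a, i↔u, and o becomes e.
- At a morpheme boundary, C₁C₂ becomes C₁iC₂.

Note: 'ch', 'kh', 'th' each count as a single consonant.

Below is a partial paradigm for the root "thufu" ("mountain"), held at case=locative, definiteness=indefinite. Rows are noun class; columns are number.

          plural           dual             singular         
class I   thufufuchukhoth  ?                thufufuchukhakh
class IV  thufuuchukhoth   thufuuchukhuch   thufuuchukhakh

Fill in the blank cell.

Attach noun class class I -fi → thufufi.
Attach case locative -ch → thufufich.
Attach definiteness indefinite -ikh → thufufichikh.
Attach number dual -uch → thufufichikhuch.
Apply vowel harmony: thufufichikhuch → thufufuchukhuch.
Epenthesis: no change.

thufufuchukhuch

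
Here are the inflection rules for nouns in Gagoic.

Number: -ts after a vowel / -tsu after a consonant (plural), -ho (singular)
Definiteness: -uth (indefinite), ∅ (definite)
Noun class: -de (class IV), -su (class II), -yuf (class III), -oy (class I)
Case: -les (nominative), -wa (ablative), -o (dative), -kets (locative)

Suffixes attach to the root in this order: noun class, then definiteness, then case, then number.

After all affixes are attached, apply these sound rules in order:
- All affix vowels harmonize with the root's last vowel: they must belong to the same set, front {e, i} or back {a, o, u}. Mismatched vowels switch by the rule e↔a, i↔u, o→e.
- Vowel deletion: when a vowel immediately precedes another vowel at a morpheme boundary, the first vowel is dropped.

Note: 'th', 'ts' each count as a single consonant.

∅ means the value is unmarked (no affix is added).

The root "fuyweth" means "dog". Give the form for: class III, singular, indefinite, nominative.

fuywethyifithleshe

Attach noun class class III -yuf → fuywethyuf.
Attach definiteness indefinite -uth → fuywethyufuth.
Attach case nominative -les → fuywethyufuthles.
Attach number singular -ho → fuywethyufuthlesho.
Apply vowel harmony: fuywethyufuthlesho → fuywethyifithleshe.
Vowel deletion: no change.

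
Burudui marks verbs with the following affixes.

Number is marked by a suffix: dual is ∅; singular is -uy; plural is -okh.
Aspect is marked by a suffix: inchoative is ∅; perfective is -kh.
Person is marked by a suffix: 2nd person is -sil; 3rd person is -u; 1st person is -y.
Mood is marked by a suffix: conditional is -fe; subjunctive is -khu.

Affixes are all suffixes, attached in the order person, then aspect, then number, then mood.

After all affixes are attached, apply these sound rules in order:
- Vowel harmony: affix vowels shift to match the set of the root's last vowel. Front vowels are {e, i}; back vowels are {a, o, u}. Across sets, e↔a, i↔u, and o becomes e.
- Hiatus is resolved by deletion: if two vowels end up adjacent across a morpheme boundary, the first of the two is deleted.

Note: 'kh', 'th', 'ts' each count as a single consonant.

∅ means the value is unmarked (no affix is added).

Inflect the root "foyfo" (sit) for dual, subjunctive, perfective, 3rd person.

Attach person 3rd person -u → foyfou.
Attach aspect perfective -kh → foyfoukh.
number = dual: zero marking, form stays foyfoukh.
Attach mood subjunctive -khu → foyfoukhkhu.
Vowel harmony: no change.
Apply vowel deletion: foyfoukhkhu → foyfukhkhu.

foyfukhkhu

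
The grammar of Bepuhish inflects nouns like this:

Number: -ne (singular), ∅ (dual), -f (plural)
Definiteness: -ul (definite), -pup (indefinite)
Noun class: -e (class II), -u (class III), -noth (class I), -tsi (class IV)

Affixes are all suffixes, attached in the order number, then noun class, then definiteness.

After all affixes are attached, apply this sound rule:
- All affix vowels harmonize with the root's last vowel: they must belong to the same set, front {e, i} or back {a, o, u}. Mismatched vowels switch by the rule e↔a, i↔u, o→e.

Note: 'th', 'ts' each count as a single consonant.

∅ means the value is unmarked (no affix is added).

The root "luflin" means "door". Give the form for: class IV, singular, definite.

luflinnetsiil

Attach number singular -ne → luflinne.
Attach noun class class IV -tsi → luflinnetsi.
Attach definiteness definite -ul → luflinnetsiul.
Apply vowel harmony: luflinnetsiul → luflinnetsiil.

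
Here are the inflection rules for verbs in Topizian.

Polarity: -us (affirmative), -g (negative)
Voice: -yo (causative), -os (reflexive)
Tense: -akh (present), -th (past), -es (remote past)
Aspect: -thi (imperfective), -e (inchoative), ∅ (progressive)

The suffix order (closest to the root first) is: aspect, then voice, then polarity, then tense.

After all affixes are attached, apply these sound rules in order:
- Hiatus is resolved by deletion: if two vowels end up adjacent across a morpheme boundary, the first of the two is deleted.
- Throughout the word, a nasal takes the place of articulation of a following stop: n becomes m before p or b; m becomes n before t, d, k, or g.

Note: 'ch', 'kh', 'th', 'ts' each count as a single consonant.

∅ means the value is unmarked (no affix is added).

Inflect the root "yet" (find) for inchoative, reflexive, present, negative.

yetosgakh

Attach aspect inchoative -e → yete.
Attach voice reflexive -os → yeteos.
Attach polarity negative -g → yeteosg.
Attach tense present -akh → yeteosgakh.
Apply vowel deletion: yeteosgakh → yetosgakh.
Nasal assimilation: no change.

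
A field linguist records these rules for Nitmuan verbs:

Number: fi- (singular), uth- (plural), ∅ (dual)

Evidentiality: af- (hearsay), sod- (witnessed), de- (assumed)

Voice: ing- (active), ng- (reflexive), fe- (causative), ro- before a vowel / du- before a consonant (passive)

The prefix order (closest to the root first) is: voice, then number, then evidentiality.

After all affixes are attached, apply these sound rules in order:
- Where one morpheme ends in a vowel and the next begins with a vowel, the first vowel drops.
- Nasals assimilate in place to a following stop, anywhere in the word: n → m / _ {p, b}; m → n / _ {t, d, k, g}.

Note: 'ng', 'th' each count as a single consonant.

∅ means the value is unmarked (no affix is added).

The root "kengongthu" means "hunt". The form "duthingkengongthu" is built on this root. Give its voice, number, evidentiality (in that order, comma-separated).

Segment: de-uth-ing-kengongthu.
voice: ing- → active.
number: uth- → plural.
evidentiality: de- → assumed.

active, plural, assumed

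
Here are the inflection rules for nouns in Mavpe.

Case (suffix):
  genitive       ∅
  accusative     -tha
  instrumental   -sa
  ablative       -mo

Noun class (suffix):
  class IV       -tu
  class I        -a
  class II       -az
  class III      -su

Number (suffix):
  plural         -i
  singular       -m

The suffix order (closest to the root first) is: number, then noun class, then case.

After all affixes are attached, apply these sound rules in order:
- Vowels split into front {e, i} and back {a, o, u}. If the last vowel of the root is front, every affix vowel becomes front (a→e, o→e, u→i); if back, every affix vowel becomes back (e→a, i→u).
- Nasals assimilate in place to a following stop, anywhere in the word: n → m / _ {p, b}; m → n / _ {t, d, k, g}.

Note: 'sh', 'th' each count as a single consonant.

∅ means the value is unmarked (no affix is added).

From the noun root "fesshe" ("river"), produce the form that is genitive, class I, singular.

fessheme

Attach number singular -m → fesshem.
Attach noun class class I -a → fesshema.
case = genitive: zero marking, form stays fesshema.
Apply vowel harmony: fesshema → fessheme.
Nasal assimilation: no change.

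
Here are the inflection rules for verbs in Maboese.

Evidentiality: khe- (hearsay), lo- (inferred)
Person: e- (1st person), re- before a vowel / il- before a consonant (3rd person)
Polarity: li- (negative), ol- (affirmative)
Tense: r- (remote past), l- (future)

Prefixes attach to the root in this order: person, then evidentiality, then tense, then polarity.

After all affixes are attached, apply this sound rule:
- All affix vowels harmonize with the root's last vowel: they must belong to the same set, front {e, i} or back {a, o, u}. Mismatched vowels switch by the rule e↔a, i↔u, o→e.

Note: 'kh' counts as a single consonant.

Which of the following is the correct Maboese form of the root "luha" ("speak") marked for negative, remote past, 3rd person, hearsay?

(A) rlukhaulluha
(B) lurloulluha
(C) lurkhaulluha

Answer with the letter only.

Attach person 3rd person il- (before consonant 'l') → illuha.
Attach evidentiality hearsay khe- → kheilluha.
Attach tense remote past r- → rkheilluha.
Attach polarity negative li- → lirkheilluha.
Apply vowel harmony: lirkheilluha → lurkhaulluha.
So the correct form is lurkhaulluha, option (C).
(A) rlukhaulluha is wrong: it has the affixes in the wrong order.
(B) lurloulluha is wrong: it uses inferred instead of hearsay for evidentiality.

C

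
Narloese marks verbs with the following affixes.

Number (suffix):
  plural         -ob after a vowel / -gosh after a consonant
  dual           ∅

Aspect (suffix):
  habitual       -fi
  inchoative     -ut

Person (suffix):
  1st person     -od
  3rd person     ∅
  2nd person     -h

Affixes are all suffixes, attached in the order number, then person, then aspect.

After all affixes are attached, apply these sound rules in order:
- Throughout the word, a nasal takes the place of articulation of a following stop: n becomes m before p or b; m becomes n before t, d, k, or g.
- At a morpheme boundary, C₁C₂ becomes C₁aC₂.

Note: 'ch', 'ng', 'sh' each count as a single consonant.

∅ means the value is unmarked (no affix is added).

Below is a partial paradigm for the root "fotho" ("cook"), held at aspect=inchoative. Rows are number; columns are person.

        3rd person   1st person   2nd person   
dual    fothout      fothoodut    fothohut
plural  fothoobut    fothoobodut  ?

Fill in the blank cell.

fothoobahut

Attach number plural -ob (after vowel 'o') → fothoob.
Attach person 2nd person -h → fothoobh.
Attach aspect inchoative -ut → fothoobhut.
Nasal assimilation: no change.
Apply epenthesis: fothoobhut → fothoobahut.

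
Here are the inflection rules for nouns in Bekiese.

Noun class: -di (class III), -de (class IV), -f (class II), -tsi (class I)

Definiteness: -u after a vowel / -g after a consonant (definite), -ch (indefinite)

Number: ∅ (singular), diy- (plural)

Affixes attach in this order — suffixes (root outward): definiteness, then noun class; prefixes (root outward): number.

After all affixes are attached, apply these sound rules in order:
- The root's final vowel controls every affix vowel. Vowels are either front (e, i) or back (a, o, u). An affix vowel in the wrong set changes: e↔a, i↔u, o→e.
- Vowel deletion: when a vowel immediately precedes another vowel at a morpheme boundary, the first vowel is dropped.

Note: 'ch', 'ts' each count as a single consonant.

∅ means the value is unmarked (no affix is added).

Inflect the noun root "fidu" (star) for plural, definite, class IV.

duyfiduda

Attach definiteness definite -u (after vowel 'u') → fiduu.
Attach noun class class IV -de → fiduude.
Attach number plural diy- → diyfiduude.
Apply vowel harmony: diyfiduude → duyfiduuda.
Apply vowel deletion: duyfiduuda → duyfiduda.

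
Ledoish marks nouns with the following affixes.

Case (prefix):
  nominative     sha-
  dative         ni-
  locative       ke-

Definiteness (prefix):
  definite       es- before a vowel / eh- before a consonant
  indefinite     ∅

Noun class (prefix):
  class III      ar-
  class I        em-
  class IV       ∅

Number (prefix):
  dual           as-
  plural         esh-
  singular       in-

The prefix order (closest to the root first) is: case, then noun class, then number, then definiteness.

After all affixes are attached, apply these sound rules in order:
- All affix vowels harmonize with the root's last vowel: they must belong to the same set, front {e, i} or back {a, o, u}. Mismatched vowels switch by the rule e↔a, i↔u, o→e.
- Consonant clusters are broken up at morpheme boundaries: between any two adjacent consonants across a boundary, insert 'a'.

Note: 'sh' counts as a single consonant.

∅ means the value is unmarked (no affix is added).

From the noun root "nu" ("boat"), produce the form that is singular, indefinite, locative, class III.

unarakanu

Attach case locative ke- → kenu.
Attach noun class class III ar- → arkenu.
Attach number singular in- → inarkenu.
definiteness = indefinite: zero marking, form stays inarkenu.
Apply vowel harmony: inarkenu → unarkanu.
Apply epenthesis: unarkanu → unarakanu.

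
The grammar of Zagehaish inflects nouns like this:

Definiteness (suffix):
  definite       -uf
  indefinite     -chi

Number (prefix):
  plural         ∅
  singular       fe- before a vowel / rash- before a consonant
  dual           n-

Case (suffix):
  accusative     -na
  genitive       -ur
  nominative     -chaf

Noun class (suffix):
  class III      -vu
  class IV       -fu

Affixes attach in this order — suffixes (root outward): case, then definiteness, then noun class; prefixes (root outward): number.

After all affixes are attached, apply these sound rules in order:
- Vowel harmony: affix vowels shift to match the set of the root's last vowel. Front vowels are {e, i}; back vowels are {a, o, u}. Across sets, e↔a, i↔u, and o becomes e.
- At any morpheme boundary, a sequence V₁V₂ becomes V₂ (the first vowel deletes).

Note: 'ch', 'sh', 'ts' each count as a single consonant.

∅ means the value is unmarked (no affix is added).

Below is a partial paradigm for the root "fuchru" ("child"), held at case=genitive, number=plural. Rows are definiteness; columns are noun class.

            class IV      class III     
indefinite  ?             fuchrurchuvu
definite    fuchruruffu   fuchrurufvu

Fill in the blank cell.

fuchrurchufu

Attach case genitive -ur → fuchruur.
number = plural: zero marking, form stays fuchruur.
Attach definiteness indefinite -chi → fuchruurchi.
Attach noun class class IV -fu → fuchruurchifu.
Apply vowel harmony: fuchruurchifu → fuchruurchufu.
Apply vowel deletion: fuchruurchufu → fuchrurchufu.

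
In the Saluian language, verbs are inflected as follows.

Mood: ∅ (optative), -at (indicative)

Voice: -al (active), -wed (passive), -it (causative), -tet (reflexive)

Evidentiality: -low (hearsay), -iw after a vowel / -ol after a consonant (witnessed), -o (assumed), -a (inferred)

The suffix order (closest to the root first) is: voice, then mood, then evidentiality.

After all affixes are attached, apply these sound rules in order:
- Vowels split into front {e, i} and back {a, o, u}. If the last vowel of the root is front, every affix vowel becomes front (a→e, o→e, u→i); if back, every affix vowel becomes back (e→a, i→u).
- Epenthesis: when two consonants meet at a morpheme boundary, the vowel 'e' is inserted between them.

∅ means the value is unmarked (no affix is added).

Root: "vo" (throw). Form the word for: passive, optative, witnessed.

vowadol

Attach voice passive -wed → vowed.
mood = optative: zero marking, form stays vowed.
Attach evidentiality witnessed -ol (after consonant 'd') → vowedol.
Apply vowel harmony: vowedol → vowadol.
Epenthesis: no change.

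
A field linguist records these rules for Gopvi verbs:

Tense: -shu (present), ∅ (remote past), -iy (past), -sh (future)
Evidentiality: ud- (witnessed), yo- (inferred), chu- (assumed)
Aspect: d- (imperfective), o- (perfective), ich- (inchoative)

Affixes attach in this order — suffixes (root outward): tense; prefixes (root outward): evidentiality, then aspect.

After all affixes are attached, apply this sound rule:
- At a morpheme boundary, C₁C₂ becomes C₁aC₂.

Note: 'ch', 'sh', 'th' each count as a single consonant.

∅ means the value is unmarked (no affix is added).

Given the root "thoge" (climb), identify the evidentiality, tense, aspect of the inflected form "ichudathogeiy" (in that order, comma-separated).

Segment: ich-ud-thoge-iy.
evidentiality: ud- → witnessed.
tense: -iy → past.
aspect: ich- → inchoative.

witnessed, past, inchoative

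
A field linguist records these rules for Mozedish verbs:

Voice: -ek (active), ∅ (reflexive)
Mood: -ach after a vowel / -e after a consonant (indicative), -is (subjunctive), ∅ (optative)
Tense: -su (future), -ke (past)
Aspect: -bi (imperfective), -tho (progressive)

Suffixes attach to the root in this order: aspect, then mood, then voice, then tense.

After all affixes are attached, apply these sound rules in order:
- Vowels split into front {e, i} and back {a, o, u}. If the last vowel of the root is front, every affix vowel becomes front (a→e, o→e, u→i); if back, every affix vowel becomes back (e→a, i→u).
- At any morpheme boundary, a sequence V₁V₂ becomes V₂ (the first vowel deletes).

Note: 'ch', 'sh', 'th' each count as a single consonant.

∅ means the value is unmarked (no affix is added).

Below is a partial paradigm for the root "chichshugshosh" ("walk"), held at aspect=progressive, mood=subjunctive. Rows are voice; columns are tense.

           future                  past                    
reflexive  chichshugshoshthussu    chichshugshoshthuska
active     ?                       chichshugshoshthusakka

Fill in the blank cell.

chichshugshoshthusaksu

Attach aspect progressive -tho → chichshugshoshtho.
Attach mood subjunctive -is → chichshugshoshthois.
Attach voice active -ek → chichshugshoshthoisek.
Attach tense future -su → chichshugshoshthoiseksu.
Apply vowel harmony: chichshugshoshthoiseksu → chichshugshoshthousaksu.
Apply vowel deletion: chichshugshoshthousaksu → chichshugshoshthusaksu.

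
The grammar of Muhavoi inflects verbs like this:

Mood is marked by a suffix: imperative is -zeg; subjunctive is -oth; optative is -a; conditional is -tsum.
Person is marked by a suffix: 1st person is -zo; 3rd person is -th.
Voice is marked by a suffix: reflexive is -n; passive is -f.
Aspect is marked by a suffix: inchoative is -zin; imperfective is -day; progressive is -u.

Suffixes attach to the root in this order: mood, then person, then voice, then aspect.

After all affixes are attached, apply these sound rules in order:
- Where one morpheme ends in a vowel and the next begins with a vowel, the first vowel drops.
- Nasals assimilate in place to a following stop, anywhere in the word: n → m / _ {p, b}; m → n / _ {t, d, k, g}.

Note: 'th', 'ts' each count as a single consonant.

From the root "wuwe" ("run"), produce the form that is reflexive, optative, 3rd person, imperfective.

wuwathnday

Attach mood optative -a → wuwea.
Attach person 3rd person -th → wuweath.
Attach voice reflexive -n → wuweathn.
Attach aspect imperfective -day → wuweathnday.
Apply vowel deletion: wuweathnday → wuwathnday.
Nasal assimilation: no change.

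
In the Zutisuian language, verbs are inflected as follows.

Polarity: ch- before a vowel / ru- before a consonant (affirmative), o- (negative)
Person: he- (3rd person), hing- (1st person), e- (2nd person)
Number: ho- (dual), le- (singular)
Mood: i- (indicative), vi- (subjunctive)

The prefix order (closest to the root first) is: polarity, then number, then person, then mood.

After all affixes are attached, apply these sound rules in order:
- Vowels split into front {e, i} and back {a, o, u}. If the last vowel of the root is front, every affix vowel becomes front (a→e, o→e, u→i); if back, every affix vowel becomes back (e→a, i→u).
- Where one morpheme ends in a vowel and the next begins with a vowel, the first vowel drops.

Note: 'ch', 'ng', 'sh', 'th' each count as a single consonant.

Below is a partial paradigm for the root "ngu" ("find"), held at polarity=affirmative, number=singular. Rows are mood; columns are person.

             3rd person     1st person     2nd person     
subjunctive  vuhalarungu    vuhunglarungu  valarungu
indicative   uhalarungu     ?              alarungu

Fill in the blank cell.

Attach polarity affirmative ru- (before consonant 'ng') → rungu.
Attach number singular le- → lerungu.
Attach person 1st person hing- → hinglerungu.
Attach mood indicative i- → ihinglerungu.
Apply vowel harmony: ihinglerungu → uhunglarungu.
Vowel deletion: no change.

uhunglarungu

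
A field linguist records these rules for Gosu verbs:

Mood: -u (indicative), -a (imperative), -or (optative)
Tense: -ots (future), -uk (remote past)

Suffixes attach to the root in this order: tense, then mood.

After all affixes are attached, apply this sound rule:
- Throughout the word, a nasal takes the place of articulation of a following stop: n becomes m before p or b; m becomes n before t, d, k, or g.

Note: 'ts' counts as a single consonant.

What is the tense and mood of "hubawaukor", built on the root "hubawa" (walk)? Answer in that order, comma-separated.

Segment: hubawa-uk-or.
tense: -uk → remote past.
mood: -or → optative.

remote past, optative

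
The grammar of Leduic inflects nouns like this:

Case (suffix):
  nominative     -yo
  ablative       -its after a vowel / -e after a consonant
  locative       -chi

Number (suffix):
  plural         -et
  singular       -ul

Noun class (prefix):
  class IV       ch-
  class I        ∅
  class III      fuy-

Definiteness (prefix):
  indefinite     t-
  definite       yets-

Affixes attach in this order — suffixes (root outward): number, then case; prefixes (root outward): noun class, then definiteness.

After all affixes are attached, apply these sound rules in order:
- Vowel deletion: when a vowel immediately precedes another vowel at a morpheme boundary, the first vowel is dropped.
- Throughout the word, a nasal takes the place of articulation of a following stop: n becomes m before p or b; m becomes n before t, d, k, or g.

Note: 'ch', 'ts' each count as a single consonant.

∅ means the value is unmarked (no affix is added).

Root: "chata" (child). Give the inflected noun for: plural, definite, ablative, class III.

Attach noun class class III fuy- → fuychata.
Attach number plural -et → fuychataet.
Attach case ablative -e (after consonant 't') → fuychataete.
Attach definiteness definite yets- → yetsfuychataete.
Apply vowel deletion: yetsfuychataete → yetsfuychatete.
Nasal assimilation: no change.

yetsfuychatete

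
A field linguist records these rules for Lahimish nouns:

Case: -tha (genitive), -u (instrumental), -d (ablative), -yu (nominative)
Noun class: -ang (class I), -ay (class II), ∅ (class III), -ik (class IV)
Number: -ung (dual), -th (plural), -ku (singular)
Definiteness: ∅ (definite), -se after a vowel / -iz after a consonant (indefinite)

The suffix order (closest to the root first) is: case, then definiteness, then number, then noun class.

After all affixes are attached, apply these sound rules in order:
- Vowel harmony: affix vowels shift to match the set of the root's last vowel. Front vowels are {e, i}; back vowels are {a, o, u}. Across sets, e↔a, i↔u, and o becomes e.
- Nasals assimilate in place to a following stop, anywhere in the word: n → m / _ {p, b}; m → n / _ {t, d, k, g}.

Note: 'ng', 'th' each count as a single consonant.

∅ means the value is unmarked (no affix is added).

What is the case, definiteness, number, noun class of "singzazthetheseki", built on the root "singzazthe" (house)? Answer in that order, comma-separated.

genitive, indefinite, singular, class III

Segment: singzazthe-tha-se-ku.
case: -tha → genitive.
definiteness: -se/iz → indefinite.
number: -ku → singular.
noun class: ∅ → class III.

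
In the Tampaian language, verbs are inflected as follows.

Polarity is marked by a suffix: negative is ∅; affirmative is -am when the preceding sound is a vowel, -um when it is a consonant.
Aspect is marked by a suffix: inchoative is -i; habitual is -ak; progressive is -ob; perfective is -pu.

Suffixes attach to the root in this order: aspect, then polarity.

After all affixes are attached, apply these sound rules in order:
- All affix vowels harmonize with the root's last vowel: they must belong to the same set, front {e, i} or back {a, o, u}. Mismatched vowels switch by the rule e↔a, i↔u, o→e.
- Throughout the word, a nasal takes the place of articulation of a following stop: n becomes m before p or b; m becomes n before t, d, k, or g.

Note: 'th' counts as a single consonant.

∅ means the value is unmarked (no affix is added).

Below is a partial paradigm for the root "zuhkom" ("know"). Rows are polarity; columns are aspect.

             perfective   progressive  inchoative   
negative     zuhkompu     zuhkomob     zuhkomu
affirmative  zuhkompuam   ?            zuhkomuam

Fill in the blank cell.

zuhkomobum

Attach aspect progressive -ob → zuhkomob.
Attach polarity affirmative -um (after consonant 'b') → zuhkomobum.
Vowel harmony: no change.
Nasal assimilation: no change.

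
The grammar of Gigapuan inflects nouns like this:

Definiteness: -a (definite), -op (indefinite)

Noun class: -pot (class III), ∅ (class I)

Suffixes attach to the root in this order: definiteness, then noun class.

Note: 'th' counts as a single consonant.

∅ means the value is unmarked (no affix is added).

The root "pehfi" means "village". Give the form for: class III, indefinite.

pehfioppot

Attach definiteness indefinite -op → pehfiop.
Attach noun class class III -pot → pehfioppot.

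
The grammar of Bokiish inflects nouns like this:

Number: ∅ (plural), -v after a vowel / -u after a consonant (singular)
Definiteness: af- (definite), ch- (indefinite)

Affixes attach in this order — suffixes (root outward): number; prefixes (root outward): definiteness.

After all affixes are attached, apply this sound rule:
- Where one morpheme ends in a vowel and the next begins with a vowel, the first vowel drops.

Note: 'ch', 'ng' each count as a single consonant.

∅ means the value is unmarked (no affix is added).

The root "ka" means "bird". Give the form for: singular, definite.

Attach definiteness definite af- → afka.
Attach number singular -v (after vowel 'a') → afkav.
Vowel deletion: no change.

afkav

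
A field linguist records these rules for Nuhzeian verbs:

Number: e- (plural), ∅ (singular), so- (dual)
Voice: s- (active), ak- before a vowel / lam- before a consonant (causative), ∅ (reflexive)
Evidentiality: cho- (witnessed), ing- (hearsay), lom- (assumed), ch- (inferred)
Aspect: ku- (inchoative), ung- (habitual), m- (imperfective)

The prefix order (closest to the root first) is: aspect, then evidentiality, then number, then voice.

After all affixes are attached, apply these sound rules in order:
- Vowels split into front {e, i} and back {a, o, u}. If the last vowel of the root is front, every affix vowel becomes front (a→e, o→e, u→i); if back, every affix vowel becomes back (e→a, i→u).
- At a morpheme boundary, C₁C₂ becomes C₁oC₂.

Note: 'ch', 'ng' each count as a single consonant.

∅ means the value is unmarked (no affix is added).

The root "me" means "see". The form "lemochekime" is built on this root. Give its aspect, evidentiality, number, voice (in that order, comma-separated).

Segment: lam-cho-ku-me.
aspect: ku- → inchoative.
evidentiality: cho- → witnessed.
number: ∅ → singular.
voice: ak/lam- → causative.

inchoative, witnessed, singular, causative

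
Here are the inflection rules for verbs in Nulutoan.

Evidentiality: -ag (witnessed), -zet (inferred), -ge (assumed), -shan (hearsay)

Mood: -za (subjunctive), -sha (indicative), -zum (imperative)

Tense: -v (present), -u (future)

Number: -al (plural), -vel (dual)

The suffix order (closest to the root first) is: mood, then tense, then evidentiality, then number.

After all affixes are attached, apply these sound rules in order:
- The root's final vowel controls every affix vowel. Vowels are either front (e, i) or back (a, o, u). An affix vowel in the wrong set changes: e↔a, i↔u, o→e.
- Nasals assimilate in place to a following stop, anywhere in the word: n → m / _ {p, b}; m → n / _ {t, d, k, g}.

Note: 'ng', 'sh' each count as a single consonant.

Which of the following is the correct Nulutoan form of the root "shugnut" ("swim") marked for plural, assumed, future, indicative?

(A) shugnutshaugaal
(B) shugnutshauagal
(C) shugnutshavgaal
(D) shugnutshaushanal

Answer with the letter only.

A

Attach mood indicative -sha → shugnutsha.
Attach tense future -u → shugnutshau.
Attach evidentiality assumed -ge → shugnutshauge.
Attach number plural -al → shugnutshaugeal.
Apply vowel harmony: shugnutshaugeal → shugnutshaugaal.
Nasal assimilation: no change.
So the correct form is shugnutshaugaal, option (A).
(C) shugnutshavgaal is wrong: it uses present instead of future for tense.
(D) shugnutshaushanal is wrong: it uses hearsay instead of assumed for evidentiality.
(B) shugnutshauagal is wrong: it uses witnessed instead of assumed for evidentiality.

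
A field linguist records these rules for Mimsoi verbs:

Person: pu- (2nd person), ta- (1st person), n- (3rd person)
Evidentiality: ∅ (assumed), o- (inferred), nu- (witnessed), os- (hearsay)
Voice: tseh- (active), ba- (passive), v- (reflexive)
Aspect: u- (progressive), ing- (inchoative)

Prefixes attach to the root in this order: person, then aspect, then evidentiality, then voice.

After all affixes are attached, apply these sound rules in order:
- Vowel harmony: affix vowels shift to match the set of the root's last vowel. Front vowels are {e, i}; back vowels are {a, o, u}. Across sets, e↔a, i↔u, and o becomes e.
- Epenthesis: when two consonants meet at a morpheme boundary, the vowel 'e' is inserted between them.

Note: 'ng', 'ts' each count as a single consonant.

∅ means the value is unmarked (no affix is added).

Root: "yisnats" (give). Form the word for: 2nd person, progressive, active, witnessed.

Attach person 2nd person pu- → puyisnats.
Attach aspect progressive u- → upuyisnats.
Attach evidentiality witnessed nu- → nuupuyisnats.
Attach voice active tseh- → tsehnuupuyisnats.
Apply vowel harmony: tsehnuupuyisnats → tsahnuupuyisnats.
Apply epenthesis: tsahnuupuyisnats → tsahenuupuyisnats.

tsahenuupuyisnats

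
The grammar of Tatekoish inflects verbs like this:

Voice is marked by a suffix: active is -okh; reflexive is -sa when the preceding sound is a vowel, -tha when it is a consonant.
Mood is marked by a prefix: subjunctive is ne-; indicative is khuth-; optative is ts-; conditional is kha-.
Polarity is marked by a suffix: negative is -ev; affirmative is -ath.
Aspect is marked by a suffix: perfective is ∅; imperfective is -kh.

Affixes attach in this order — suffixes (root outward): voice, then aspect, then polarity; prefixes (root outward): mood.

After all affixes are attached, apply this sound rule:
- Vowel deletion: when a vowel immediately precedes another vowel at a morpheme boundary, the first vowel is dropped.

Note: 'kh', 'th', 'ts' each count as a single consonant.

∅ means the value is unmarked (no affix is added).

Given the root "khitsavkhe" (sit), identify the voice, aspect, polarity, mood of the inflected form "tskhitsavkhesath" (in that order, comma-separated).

Segment: ts-khitsavkhe-sa-ath.
voice: -sa/tha → reflexive.
aspect: ∅ → perfective.
polarity: -ath → affirmative.
mood: ts- → optative.

reflexive, perfective, affirmative, optative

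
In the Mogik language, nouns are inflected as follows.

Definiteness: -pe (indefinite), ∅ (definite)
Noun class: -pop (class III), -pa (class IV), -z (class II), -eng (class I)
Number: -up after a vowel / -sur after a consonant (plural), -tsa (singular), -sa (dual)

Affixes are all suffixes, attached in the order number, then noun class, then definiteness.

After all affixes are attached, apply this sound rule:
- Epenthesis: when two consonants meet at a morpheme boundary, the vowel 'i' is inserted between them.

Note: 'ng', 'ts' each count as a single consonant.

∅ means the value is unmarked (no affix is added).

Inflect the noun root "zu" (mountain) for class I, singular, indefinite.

Attach number singular -tsa → zutsa.
Attach noun class class I -eng → zutsaeng.
Attach definiteness indefinite -pe → zutsaengpe.
Apply epenthesis: zutsaengpe → zutsaengipe.

zutsaengipe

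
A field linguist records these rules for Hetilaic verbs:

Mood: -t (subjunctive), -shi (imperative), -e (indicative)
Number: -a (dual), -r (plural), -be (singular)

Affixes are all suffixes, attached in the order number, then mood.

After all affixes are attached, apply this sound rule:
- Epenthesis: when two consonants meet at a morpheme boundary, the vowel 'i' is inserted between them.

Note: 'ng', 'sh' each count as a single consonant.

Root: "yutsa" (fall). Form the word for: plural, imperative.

yutsarishi

Attach number plural -r → yutsar.
Attach mood imperative -shi → yutsarshi.
Apply epenthesis: yutsarshi → yutsarishi.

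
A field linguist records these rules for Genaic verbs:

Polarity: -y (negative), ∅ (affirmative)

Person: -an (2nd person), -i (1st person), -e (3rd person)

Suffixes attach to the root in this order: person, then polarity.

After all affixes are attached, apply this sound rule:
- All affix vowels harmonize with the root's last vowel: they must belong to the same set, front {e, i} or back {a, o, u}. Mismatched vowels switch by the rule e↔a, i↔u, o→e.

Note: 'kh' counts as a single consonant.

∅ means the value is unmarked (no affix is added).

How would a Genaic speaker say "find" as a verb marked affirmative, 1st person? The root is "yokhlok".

Attach person 1st person -i → yokhloki.
polarity = affirmative: zero marking, form stays yokhloki.
Apply vowel harmony: yokhloki → yokhloku.

yokhloku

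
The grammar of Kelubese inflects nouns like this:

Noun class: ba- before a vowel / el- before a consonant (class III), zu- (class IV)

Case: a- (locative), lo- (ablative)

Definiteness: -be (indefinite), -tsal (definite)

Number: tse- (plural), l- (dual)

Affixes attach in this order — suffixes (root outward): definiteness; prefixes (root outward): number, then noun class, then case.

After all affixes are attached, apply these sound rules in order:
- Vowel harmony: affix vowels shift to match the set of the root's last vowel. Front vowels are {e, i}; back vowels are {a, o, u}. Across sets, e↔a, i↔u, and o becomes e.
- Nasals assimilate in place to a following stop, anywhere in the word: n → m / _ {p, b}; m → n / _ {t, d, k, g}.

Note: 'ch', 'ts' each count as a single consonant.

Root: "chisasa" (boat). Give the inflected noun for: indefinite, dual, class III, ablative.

loallchisasaba

Attach number dual l- → lchisasa.
Attach noun class class III el- (before consonant 'l') → ellchisasa.
Attach definiteness indefinite -be → ellchisasabe.
Attach case ablative lo- → loellchisasabe.
Apply vowel harmony: loellchisasabe → loallchisasaba.
Nasal assimilation: no change.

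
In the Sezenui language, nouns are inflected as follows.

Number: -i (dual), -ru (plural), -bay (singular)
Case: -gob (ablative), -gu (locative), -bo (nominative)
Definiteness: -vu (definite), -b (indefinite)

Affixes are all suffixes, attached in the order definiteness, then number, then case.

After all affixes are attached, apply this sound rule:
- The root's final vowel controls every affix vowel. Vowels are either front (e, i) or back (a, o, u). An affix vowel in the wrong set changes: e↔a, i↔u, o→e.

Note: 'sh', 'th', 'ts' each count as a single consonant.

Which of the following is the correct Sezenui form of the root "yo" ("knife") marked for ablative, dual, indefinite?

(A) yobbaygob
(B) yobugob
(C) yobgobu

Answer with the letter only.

B

Attach definiteness indefinite -b → yob.
Attach number dual -i → yobi.
Attach case ablative -gob → yobigob.
Apply vowel harmony: yobigob → yobugob.
So the correct form is yobugob, option (B).
(A) yobbaygob is wrong: it uses singular instead of dual for number.
(C) yobgobu is wrong: it has the affixes in the wrong order.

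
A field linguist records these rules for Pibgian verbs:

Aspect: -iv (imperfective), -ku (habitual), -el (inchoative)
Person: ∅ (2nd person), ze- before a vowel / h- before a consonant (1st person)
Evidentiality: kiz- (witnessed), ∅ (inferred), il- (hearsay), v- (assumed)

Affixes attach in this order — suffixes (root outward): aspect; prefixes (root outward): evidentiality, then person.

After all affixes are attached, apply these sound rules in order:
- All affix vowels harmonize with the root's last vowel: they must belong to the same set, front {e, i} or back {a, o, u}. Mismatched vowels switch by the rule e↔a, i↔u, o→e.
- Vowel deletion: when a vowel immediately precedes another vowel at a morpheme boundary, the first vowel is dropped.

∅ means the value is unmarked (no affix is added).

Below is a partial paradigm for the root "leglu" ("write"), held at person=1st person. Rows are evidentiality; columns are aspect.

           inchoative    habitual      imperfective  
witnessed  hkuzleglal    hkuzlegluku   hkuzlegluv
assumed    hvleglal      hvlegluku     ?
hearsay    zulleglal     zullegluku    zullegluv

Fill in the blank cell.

Attach evidentiality assumed v- → vleglu.
Attach person 1st person h- (before consonant 'v') → hvleglu.
Attach aspect imperfective -iv → hvlegluiv.
Apply vowel harmony: hvlegluiv → hvlegluuv.
Apply vowel deletion: hvlegluuv → hvlegluv.

hvlegluv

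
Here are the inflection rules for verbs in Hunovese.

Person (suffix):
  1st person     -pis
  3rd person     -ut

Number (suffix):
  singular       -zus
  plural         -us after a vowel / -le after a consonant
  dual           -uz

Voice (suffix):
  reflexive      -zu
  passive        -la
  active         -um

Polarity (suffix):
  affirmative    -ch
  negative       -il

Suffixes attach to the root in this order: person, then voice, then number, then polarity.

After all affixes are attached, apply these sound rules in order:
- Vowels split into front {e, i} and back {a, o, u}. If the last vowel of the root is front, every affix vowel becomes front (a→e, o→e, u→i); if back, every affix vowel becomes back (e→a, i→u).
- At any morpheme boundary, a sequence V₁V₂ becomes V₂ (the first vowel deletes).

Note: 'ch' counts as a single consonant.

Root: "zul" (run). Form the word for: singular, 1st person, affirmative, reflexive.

Attach person 1st person -pis → zulpis.
Attach voice reflexive -zu → zulpiszu.
Attach number singular -zus → zulpiszuzus.
Attach polarity affirmative -ch → zulpiszuzusch.
Apply vowel harmony: zulpiszuzusch → zulpuszuzusch.
Vowel deletion: no change.

zulpuszuzusch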